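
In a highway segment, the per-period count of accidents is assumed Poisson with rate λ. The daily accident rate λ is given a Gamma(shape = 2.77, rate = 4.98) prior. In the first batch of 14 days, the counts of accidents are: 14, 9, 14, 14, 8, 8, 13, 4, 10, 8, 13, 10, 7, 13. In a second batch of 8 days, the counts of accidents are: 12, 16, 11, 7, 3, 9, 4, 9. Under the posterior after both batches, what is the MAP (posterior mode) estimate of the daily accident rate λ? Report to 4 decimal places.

8.0715

With a Gamma(shape α, rate β) prior, the Poisson likelihood is conjugate: the posterior is Gamma(α + ΣXᵢ, β + n).
Batch 1: sum of counts S = 145 over n = 14 days.
After batch 1: Gamma(α+S, β+n) = Gamma(2.77+145, 4.98+14) = Gamma(147.77, 18.98).
Batch 2: sum of counts S = 71 over n = 8 days.
After batch 2: Gamma(α+S, β+n) = Gamma(147.77+71, 18.98+8) = Gamma(218.77, 26.98).
Mode of Gamma(α,β) for α≥1 is (α−1)/β = 217.77/26.98 = 8.0715.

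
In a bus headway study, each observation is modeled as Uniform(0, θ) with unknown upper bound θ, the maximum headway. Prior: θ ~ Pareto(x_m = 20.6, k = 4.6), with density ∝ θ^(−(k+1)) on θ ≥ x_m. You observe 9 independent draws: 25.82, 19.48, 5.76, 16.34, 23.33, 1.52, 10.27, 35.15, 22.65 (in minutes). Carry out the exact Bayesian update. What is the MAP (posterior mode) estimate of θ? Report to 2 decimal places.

35.15

A Pareto(scale x_m, shape k) prior on the upper bound θ of Uniform(0, θ) is conjugate: posterior is Pareto(max(x_m, max xᵢ), k + n).
Sample maximum = 35.15; prior scale x_m = 20.6 → posterior scale = max = 35.15.
Posterior shape = 4.6 + 9 = 13.6.
The Pareto density is decreasing on [x_m, ∞), so the mode is x_m = 35.15.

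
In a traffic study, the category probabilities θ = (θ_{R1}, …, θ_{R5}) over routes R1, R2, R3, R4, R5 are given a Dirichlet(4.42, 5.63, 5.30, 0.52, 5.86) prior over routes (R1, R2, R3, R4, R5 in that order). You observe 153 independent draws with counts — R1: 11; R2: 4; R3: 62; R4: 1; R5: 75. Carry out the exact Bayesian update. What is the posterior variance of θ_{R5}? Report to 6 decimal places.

The Dirichlet prior is conjugate to the Multinomial likelihood: each posterior αⱼ = prior αⱼ + observed count nⱼ.
Posterior concentration: (15.42, 9.63, 67.30, 1.52, 80.86), total = 174.73.
Var[θ_j] = α_j(Σα−α_j)/((Σα)²(Σα+1)) = 80.86·93.87/(174.73²·175.73) = 0.001415.

0.001415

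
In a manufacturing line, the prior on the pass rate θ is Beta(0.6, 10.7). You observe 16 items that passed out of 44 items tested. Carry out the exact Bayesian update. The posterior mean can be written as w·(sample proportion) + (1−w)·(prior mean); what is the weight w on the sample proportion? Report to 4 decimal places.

The Beta prior is conjugate to a Binomial/Bernoulli likelihood; the update adds successes to α and failures to β.
Posterior mean = (α₀+k)/(α₀+β₀+n) = [n/(α₀+β₀+n)]·(k/n) + [(α₀+β₀)/(α₀+β₀+n)]·α₀/(α₀+β₀), so only n and the prior enter the weight.
The weight on the data is w = n/(α₀+β₀+n) = 44/(0.6+10.7+44) = 44/55.3 = 0.7957.

0.7957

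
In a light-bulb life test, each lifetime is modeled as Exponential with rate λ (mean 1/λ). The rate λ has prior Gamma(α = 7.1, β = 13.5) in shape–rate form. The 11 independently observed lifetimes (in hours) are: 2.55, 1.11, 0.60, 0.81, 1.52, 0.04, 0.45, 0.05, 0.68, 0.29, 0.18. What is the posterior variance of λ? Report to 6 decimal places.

With a Gamma(shape α, rate β) prior on the exponential rate λ, the posterior after n observations with total T = Σxᵢ is Gamma(α+n, β+T).
Sum of observations T = 8.28 hours; n = 11.
Posterior: Gamma(7.1+11, 13.5+8.28) = Gamma(18.1, 21.78).
Var = α/β² = 0.038156.

0.038156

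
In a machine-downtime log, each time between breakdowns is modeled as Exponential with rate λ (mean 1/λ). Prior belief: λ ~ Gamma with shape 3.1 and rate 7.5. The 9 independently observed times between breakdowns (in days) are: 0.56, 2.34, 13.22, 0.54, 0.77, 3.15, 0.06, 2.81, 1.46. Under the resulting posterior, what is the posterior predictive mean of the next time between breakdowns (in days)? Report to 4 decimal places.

2.9198

With a Gamma(shape α, rate β) prior on the exponential rate λ, the posterior after n observations with total T = Σxᵢ is Gamma(α+n, β+T).
Sum of observations T = 24.91 days; n = 9.
Posterior: Gamma(3.1+9, 7.5+24.91) = Gamma(12.1, 32.41).
The predictive distribution for the next observation is Lomax; its mean is β/(α−1) = 32.41/11.1 = 2.9198.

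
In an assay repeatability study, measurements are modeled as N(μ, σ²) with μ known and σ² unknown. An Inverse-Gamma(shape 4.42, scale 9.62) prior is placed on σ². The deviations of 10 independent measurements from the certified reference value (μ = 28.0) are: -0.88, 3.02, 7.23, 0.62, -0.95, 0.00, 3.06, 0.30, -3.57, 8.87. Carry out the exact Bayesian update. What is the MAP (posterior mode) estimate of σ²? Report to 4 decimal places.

8.8085

With known mean μ and an Inverse-Gamma(α, β) prior on σ², the Normal likelihood is conjugate: posterior is Inv-Gamma(α + n/2, β + Σ(xᵢ−μ)²/2).
Σ(xᵢ−μ)² = (-0.88)² + (3.02)² + (7.23)² + (0.62)² + (-0.95)² + (0.00)² + (3.06)² + (0.30)² + (-3.57)² + (8.87)² = 164.3300.
Posterior: Inv-Gamma(4.42 + 10/2, 9.62 + 164.3300/2) = Inv-Gamma(9.42, 91.78500).
Mode = β/(α+1) = 91.78500/10.42 = 8.8085.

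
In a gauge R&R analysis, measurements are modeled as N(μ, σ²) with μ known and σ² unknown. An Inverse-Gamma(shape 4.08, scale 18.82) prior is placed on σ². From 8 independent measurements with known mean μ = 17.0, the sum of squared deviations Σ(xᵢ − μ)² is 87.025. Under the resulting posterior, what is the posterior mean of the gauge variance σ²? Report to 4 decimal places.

8.8040

With known mean μ and an Inverse-Gamma(α, β) prior on σ², the Normal likelihood is conjugate: posterior is Inv-Gamma(α + n/2, β + Σ(xᵢ−μ)²/2).
Posterior: Inv-Gamma(4.08 + 8/2, 18.82 + 87.025/2) = Inv-Gamma(8.08, 62.3325).
E[σ²|data] = β/(α−1) = 62.3325/7.08 = 8.8040.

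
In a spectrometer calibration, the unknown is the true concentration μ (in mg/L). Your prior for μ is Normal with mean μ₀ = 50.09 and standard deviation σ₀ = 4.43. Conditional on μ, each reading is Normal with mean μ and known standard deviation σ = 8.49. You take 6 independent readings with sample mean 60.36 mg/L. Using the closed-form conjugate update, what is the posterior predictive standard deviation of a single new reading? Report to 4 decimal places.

8.9181

For Normal data with known variance σ², a Normal(μ₀, σ₀²) prior on μ is conjugate. Posterior precision = 1/σ₀² + n/σ²; posterior mean is the precision-weighted average of μ₀ and x̄.
σ₀² = 4.43² = 19.6249, σ² = 8.49² = 72.0801; σ² + n·σ₀² = 72.0801 + 6·19.6249 = 189.8295.
Posterior precision = 1/σ₀² + n/σ² = 1/19.6249 + 6/72.0801 = (σ² + n·σ₀²)/(σ₀²σ²) = 189.8295/(19.6249·72.0801); posterior variance σₙ² = σ₀²σ²/(σ² + n·σ₀²) = 19.6249·72.0801/189.8295 = 7.451765.
Predictive variance for one new observation = σₙ² + σ² = 19.6249·72.0801/189.8295 + 72.0801 = σ²·(σ₀² + 189.8295)/189.8295 = 72.0801·209.4544/189.8295 = 79.531865; SD = √(72.0801·209.4544/189.8295) = 8.9181.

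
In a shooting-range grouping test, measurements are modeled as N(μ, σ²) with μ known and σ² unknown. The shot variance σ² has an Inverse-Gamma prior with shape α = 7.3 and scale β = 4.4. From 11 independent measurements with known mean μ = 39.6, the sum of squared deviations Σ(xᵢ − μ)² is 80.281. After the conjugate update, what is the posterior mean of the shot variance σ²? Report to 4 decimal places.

3.7746

With known mean μ and an Inverse-Gamma(α, β) prior on σ², the Normal likelihood is conjugate: posterior is Inv-Gamma(α + n/2, β + Σ(xᵢ−μ)²/2).
Posterior: Inv-Gamma(7.3 + 11/2, 4.4 + 80.281/2) = Inv-Gamma(12.80, 44.5405).
E[σ²|data] = β/(α−1) = 44.5405/11.80 = 3.7746.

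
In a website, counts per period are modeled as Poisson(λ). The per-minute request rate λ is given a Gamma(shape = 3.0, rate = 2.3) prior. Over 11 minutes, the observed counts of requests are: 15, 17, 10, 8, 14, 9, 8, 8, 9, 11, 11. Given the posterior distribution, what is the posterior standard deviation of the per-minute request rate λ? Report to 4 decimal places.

0.8339

With a Gamma(shape α, rate β) prior, the Poisson likelihood is conjugate: the posterior is Gamma(α + ΣXᵢ, β + n).
Sum of counts S = 120 over n = 11 minutes.
Posterior: Gamma(α+S, β+n) = Gamma(3.0+120, 2.3+11) = Gamma(123.0, 13.3).
SD = √α/β = √123.0/13.3 = 0.8339.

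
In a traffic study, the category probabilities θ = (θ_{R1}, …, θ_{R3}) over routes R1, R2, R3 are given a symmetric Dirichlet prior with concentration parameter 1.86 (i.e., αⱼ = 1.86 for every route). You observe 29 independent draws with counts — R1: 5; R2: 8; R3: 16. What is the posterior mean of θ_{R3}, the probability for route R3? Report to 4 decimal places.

The Dirichlet prior is conjugate to the Multinomial likelihood: each posterior αⱼ = prior αⱼ + observed count nⱼ.
Posterior concentration: (6.86, 9.86, 17.86), total = 34.58.
E[θ_{R3}|data] = α_{R3}/Σα = 17.86/34.58 = 0.5165.

0.5165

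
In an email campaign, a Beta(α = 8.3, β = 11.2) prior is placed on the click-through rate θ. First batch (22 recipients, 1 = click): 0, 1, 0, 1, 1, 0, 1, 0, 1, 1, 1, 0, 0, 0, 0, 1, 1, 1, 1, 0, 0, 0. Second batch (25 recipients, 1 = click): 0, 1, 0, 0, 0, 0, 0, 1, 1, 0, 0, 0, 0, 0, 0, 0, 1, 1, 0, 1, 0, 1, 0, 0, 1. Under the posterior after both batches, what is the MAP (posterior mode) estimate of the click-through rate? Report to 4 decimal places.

The Beta prior is conjugate to a Binomial/Bernoulli likelihood; the update adds successes to α and failures to β.
After batch 1: Beta(8.3+11, 11.2+11) = Beta(19.3, 22.2).
After batch 2: Beta(19.3+8, 22.2+17) = Beta(27.3, 39.2).
Mode of Beta(a,b) for a,b>1 is (a−1)/(a+b−2) = 26.3/64.5 = 0.4078.

0.4078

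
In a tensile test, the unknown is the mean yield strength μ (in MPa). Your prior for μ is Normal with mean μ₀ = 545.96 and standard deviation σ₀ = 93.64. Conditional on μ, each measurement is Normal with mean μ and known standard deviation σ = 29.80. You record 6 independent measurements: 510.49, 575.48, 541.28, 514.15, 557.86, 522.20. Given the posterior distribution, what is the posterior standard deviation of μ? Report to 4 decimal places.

12.0644

For Normal data with known variance σ², a Normal(μ₀, σ₀²) prior on μ is conjugate. Posterior precision = 1/σ₀² + n/σ²; posterior mean is the precision-weighted average of μ₀ and x̄.
σ₀² = 93.64² = 8768.4496, σ² = 29.80² = 888.04; σ² + n·σ₀² = 888.04 + 6·8768.4496 = 53498.7376.
Posterior precision = 1/σ₀² + n/σ² = 1/8768.4496 + 6/888.04 = (σ² + n·σ₀²)/(σ₀²σ²) = 53498.7376/(8768.4496·888.04); posterior variance σₙ² = σ₀²σ²/(σ² + n·σ₀²) = 8768.4496·888.04/53498.7376 = 145.549864.
Posterior SD = √σₙ² = √(8768.4496·888.04/53498.7376) = 12.0644.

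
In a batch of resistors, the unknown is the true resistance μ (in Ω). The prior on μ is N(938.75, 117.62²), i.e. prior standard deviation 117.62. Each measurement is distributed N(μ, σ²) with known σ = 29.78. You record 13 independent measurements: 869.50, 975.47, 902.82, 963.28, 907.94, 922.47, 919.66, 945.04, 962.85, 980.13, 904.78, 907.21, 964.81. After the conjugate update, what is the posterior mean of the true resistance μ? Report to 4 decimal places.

For Normal data with known variance σ², a Normal(μ₀, σ₀²) prior on μ is conjugate. Posterior precision = 1/σ₀² + n/σ²; posterior mean is the precision-weighted average of μ₀ and x̄.
Σxᵢ = 869.50 + 975.47 + 902.82 + 963.28 + 907.94 + 922.47 + 919.66 + 945.04 + 962.85 + 980.13 + 904.78 + 907.21 + 964.81 = 12125.96, so n·x̄ = 12125.96.
σ₀² = 117.62² = 13834.4644, σ² = 29.78² = 886.8484; σ² + n·σ₀² = 886.8484 + 13·13834.4644 = 180734.8856.
Posterior mean = (μ₀/σ₀² + n·x̄/σ²)/(1/σ₀² + n/σ²) = (σ²·μ₀ + σ₀²·n·x̄)/(σ² + n·σ₀²) = (886.8484·938.75 + 13834.4644·12125.96)/180734.8856 = 168588690.871324/180734.8856 = 932.7955.

932.7955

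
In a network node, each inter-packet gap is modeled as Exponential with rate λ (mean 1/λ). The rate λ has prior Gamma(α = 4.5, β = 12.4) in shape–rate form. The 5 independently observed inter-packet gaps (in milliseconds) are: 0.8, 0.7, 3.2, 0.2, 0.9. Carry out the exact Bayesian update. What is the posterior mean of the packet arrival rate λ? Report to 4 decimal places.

With a Gamma(shape α, rate β) prior on the exponential rate λ, the posterior after n observations with total T = Σxᵢ is Gamma(α+n, β+T).
Sum of observations T = 5.8 milliseconds; n = 5.
Posterior: Gamma(4.5+5, 12.4+5.8) = Gamma(9.5, 18.2).
Posterior mean of λ = α/β = 9.5/18.2 = 0.5220.

0.5220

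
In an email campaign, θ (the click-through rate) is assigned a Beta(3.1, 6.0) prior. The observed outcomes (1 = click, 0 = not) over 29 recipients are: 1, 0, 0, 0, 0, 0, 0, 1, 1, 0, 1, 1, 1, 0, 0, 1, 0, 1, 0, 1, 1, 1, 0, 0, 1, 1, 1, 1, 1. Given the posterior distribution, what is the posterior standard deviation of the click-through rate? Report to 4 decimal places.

The Beta prior is conjugate to a Binomial/Bernoulli likelihood; the update adds successes to α and failures to β.
Posterior: Beta(α+k, β+n−k) = Beta(3.1+16, 6.0+13) = Beta(19.1, 19.0).
Var = αβ/((α+β)²(α+β+1)) = 19.1·19.0/(38.1²·39.1) = 0.00639382; SD = √0.00639382 = 0.0800.

0.0800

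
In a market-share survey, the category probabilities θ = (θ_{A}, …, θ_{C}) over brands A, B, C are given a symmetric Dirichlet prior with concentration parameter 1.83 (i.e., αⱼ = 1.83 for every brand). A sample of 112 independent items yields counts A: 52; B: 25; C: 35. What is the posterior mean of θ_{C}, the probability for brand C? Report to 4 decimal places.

0.3135

The Dirichlet prior is conjugate to the Multinomial likelihood: each posterior αⱼ = prior αⱼ + observed count nⱼ.
Posterior concentration: (53.83, 26.83, 36.83), total = 117.49.
E[θ_{C}|data] = α_{C}/Σα = 36.83/117.49 = 0.3135.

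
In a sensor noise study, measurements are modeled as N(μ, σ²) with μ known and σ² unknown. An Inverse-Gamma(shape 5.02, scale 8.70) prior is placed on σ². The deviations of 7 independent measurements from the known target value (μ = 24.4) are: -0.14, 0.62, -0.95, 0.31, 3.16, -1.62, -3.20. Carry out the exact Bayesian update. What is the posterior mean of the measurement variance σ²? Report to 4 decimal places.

With known mean μ and an Inverse-Gamma(α, β) prior on σ², the Normal likelihood is conjugate: posterior is Inv-Gamma(α + n/2, β + Σ(xᵢ−μ)²/2).
Σ(xᵢ−μ)² = (-0.14)² + (0.62)² + (-0.95)² + (0.31)² + (3.16)² + (-1.62)² + (-3.20)² = 24.2526.
Posterior: Inv-Gamma(5.02 + 7/2, 8.70 + 24.2526/2) = Inv-Gamma(8.52, 20.82630).
E[σ²|data] = β/(α−1) = 20.82630/7.52 = 2.7695.

2.7695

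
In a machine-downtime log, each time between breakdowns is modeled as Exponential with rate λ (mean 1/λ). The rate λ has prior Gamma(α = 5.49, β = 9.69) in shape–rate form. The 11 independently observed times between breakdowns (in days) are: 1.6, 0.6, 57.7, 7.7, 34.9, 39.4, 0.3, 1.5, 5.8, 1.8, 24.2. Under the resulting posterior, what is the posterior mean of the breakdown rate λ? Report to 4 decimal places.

0.0890

With a Gamma(shape α, rate β) prior on the exponential rate λ, the posterior after n observations with total T = Σxᵢ is Gamma(α+n, β+T).
Sum of observations T = 175.5 days; n = 11.
Posterior: Gamma(5.49+11, 9.69+175.5) = Gamma(16.49, 185.19).
Posterior mean of λ = α/β = 16.49/185.19 = 0.0890.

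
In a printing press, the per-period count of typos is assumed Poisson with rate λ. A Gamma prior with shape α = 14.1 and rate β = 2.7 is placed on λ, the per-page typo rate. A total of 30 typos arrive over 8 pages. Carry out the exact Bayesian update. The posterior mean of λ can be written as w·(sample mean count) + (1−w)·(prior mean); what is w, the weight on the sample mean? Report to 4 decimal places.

0.7477

With a Gamma(shape α, rate β) prior, the Poisson likelihood is conjugate: the posterior is Gamma(α + ΣXᵢ, β + n).
Posterior mean = (α₀+S)/(β₀+n) = [n/(β₀+n)]·(S/n) + [β₀/(β₀+n)]·(α₀/β₀), so only n and β₀ enter the weight.
Weight on data w = n/(β₀+n) = 8/(2.7+8) = 8/10.7 = 0.7477.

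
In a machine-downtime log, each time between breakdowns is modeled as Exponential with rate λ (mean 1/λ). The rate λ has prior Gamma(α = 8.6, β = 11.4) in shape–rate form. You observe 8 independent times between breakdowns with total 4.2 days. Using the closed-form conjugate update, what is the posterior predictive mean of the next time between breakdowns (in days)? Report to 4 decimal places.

1.0000

With a Gamma(shape α, rate β) prior on the exponential rate λ, the posterior after n observations with total T = Σxᵢ is Gamma(α+n, β+T).
Posterior: Gamma(8.6+8, 11.4+4.2) = Gamma(16.6, 15.6).
The predictive distribution for the next observation is Lomax; its mean is β/(α−1) = 15.6/15.6 = 1.0000.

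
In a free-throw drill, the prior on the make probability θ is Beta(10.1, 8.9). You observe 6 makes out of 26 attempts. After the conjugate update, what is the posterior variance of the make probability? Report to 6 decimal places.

0.004995

The Beta prior is conjugate to a Binomial/Bernoulli likelihood; the update adds successes to α and failures to β.
Posterior: Beta(α+k, β+n−k) = Beta(10.1+6, 8.9+20) = Beta(16.1, 28.9).
Var = αβ/((α+β)²(α+β+1)) = 16.1·28.9/(45.0²·46.0) = 0.004995.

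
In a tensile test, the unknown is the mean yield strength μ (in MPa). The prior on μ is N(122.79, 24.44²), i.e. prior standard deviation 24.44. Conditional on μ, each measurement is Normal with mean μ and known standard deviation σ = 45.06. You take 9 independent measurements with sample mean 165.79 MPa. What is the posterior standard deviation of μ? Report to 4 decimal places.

For Normal data with known variance σ², a Normal(μ₀, σ₀²) prior on μ is conjugate. Posterior precision = 1/σ₀² + n/σ²; posterior mean is the precision-weighted average of μ₀ and x̄.
σ₀² = 24.44² = 597.3136, σ² = 45.06² = 2030.4036; σ² + n·σ₀² = 2030.4036 + 9·597.3136 = 7406.226.
Posterior precision = 1/σ₀² + n/σ² = 1/597.3136 + 9/2030.4036 = (σ² + n·σ₀²)/(σ₀²σ²) = 7406.226/(597.3136·2030.4036); posterior variance σₙ² = σ₀²σ²/(σ² + n·σ₀²) = 597.3136·2030.4036/7406.226 = 163.752454.
Posterior SD = √σₙ² = √(597.3136·2030.4036/7406.226) = 12.7966.

12.7966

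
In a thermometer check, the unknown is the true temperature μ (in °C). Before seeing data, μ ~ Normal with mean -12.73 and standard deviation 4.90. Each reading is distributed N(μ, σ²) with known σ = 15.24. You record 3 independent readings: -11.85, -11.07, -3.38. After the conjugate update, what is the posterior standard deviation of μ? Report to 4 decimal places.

For Normal data with known variance σ², a Normal(μ₀, σ₀²) prior on μ is conjugate. Posterior precision = 1/σ₀² + n/σ²; posterior mean is the precision-weighted average of μ₀ and x̄.
σ₀² = 4.90² = 24.01, σ² = 15.24² = 232.2576; σ² + n·σ₀² = 232.2576 + 3·24.01 = 304.2876.
Posterior precision = 1/σ₀² + n/σ² = 1/24.01 + 3/232.2576 = (σ² + n·σ₀²)/(σ₀²σ²) = 304.2876/(24.01·232.2576); posterior variance σₙ² = σ₀²σ²/(σ² + n·σ₀²) = 24.01·232.2576/304.2876 = 18.326429.
Posterior SD = √σₙ² = √(24.01·232.2576/304.2876) = 4.2809.

4.2809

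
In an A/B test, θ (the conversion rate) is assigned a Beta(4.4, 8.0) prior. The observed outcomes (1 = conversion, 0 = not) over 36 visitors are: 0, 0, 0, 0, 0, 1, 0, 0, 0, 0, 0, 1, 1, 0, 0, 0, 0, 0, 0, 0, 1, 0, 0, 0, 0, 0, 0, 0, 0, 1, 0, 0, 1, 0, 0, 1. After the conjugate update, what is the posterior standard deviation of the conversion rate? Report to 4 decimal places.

The Beta prior is conjugate to a Binomial/Bernoulli likelihood; the update adds successes to α and failures to β.
Posterior: Beta(α+k, β+n−k) = Beta(4.4+7, 8.0+29) = Beta(11.4, 37.0).
Var = αβ/((α+β)²(α+β+1)) = 11.4·37.0/(48.4²·49.4) = 0.00364493; SD = √0.00364493 = 0.0604.

0.0604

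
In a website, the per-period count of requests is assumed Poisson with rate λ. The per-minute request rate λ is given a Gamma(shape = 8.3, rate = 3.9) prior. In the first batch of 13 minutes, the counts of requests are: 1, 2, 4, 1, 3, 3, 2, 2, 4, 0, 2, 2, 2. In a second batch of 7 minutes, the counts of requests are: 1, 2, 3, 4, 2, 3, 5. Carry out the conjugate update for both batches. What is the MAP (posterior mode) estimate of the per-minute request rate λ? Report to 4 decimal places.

2.3138

With a Gamma(shape α, rate β) prior, the Poisson likelihood is conjugate: the posterior is Gamma(α + ΣXᵢ, β + n).
Batch 1: sum of counts S = 28 over n = 13 minutes.
After batch 1: Gamma(α+S, β+n) = Gamma(8.3+28, 3.9+13) = Gamma(36.3, 16.9).
Batch 2: sum of counts S = 20 over n = 7 minutes.
After batch 2: Gamma(α+S, β+n) = Gamma(36.3+20, 16.9+7) = Gamma(56.3, 23.9).
Mode of Gamma(α,β) for α≥1 is (α−1)/β = 55.3/23.9 = 2.3138.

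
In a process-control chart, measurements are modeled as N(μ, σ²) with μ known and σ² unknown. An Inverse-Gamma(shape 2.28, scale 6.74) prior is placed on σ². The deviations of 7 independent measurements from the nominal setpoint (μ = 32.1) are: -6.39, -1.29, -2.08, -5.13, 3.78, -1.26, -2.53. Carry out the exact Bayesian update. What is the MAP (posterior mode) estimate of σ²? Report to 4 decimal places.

With known mean μ and an Inverse-Gamma(α, β) prior on σ², the Normal likelihood is conjugate: posterior is Inv-Gamma(α + n/2, β + Σ(xᵢ−μ)²/2).
Σ(xᵢ−μ)² = (-6.39)² + (-1.29)² + (-2.08)² + (-5.13)² + (3.78)² + (-1.26)² + (-2.53)² = 95.4164.
Posterior: Inv-Gamma(2.28 + 7/2, 6.74 + 95.4164/2) = Inv-Gamma(5.78, 54.44820).
Mode = β/(α+1) = 54.44820/6.78 = 8.0307.

8.0307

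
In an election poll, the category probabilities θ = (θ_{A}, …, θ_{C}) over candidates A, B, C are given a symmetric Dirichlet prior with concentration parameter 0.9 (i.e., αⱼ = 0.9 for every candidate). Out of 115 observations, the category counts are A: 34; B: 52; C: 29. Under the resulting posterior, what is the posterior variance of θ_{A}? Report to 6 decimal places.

0.001757

The Dirichlet prior is conjugate to the Multinomial likelihood: each posterior αⱼ = prior αⱼ + observed count nⱼ.
Posterior concentration: (34.9, 52.9, 29.9), total = 117.7.
Var[θ_j] = α_j(Σα−α_j)/((Σα)²(Σα+1)) = 34.9·82.8/(117.7²·118.7) = 0.001757.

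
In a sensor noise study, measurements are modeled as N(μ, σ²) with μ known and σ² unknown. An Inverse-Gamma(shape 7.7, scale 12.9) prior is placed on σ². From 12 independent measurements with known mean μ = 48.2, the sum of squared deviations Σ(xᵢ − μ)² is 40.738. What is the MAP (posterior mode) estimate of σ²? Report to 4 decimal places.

With known mean μ and an Inverse-Gamma(α, β) prior on σ², the Normal likelihood is conjugate: posterior is Inv-Gamma(α + n/2, β + Σ(xᵢ−μ)²/2).
Posterior: Inv-Gamma(7.7 + 12/2, 12.9 + 40.738/2) = Inv-Gamma(13.70, 33.2690).
Mode = β/(α+1) = 33.2690/14.70 = 2.2632.

2.2632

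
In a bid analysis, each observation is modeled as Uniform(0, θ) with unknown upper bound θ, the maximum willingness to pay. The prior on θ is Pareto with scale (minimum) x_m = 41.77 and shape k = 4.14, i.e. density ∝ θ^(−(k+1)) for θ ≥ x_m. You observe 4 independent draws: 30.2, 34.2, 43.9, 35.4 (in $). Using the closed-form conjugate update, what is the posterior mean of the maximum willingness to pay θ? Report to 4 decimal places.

A Pareto(scale x_m, shape k) prior on the upper bound θ of Uniform(0, θ) is conjugate: posterior is Pareto(max(x_m, max xᵢ), k + n).
Sample maximum = 43.9; prior scale x_m = 41.77 → posterior scale = max = 43.90.
Posterior shape = 4.14 + 4 = 8.14.
E[θ|data] = k·x_m/(k−1) = 8.14·43.90/7.14 = 50.0485.

50.0485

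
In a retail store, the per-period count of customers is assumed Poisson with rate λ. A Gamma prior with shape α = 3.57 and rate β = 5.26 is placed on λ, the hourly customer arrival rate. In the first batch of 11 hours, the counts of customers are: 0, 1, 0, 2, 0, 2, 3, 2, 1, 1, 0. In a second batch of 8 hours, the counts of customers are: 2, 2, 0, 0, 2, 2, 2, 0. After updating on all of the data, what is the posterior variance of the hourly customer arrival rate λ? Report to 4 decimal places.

0.0434

With a Gamma(shape α, rate β) prior, the Poisson likelihood is conjugate: the posterior is Gamma(α + ΣXᵢ, β + n).
Batch 1: sum of counts S = 12 over n = 11 hours.
After batch 1: Gamma(α+S, β+n) = Gamma(3.57+12, 5.26+11) = Gamma(15.57, 16.26).
Batch 2: sum of counts S = 10 over n = 8 hours.
After batch 2: Gamma(α+S, β+n) = Gamma(15.57+10, 16.26+8) = Gamma(25.57, 24.26).
Var = α/β² = 25.57/24.26² = 0.0434.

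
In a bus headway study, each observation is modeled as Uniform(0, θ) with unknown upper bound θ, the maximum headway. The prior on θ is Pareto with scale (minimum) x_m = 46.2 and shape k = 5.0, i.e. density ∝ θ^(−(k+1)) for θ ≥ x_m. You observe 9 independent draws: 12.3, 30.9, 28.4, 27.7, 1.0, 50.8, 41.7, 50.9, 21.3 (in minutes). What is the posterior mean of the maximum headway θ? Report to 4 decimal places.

54.8154

A Pareto(scale x_m, shape k) prior on the upper bound θ of Uniform(0, θ) is conjugate: posterior is Pareto(max(x_m, max xᵢ), k + n).
Sample maximum = 50.9; prior scale x_m = 46.2 → posterior scale = max = 50.9.
Posterior shape = 5.0 + 9 = 14.0.
E[θ|data] = k·x_m/(k−1) = 14.0·50.9/13.0 = 54.8154.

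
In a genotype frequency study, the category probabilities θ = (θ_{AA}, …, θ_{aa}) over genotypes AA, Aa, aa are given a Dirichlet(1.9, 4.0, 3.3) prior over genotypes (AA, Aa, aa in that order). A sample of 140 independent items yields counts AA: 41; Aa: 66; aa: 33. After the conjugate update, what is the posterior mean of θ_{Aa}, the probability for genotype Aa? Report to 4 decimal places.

0.4692

The Dirichlet prior is conjugate to the Multinomial likelihood: each posterior αⱼ = prior αⱼ + observed count nⱼ.
Posterior concentration: (42.9, 70.0, 36.3), total = 149.2.
E[θ_{Aa}|data] = α_{Aa}/Σα = 70.0/149.2 = 0.4692.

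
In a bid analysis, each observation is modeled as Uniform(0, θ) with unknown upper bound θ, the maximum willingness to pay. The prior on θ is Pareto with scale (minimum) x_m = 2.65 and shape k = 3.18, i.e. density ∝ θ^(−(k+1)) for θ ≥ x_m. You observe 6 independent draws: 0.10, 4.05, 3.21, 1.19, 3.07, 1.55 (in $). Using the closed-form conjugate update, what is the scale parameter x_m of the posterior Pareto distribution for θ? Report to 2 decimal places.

A Pareto(scale x_m, shape k) prior on the upper bound θ of Uniform(0, θ) is conjugate: posterior is Pareto(max(x_m, max xᵢ), k + n).
Sample maximum = 4.05; prior scale x_m = 2.65 → posterior scale = max = 4.05.
Posterior shape = 3.18 + 6 = 9.18.
Posterior scale x_m = 4.05.

4.05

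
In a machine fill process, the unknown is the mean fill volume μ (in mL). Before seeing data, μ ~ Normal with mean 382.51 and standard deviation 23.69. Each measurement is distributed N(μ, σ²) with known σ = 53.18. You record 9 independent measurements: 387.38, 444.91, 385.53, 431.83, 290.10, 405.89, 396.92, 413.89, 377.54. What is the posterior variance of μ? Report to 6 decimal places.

201.443161

For Normal data with known variance σ², a Normal(μ₀, σ₀²) prior on μ is conjugate. Posterior precision = 1/σ₀² + n/σ²; posterior mean is the precision-weighted average of μ₀ and x̄.
σ₀² = 23.69² = 561.2161, σ² = 53.18² = 2828.1124; σ² + n·σ₀² = 2828.1124 + 9·561.2161 = 7879.0573.
Posterior precision = 1/σ₀² + n/σ² = 1/561.2161 + 9/2828.1124 = (σ² + n·σ₀²)/(σ₀²σ²) = 7879.0573/(561.2161·2828.1124); posterior variance σₙ² = σ₀²σ²/(σ² + n·σ₀²) = 561.2161·2828.1124/7879.0573 = 201.443161.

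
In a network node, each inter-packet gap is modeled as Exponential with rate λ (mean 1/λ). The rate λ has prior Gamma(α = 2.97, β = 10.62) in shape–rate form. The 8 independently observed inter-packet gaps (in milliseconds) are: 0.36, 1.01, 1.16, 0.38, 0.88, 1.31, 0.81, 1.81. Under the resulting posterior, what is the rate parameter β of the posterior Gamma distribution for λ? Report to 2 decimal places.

18.34

With a Gamma(shape α, rate β) prior on the exponential rate λ, the posterior after n observations with total T = Σxᵢ is Gamma(α+n, β+T).
Sum of observations T = 7.72 milliseconds; n = 8.
Posterior: Gamma(2.97+8, 10.62+7.72) = Gamma(10.97, 18.34).
Posterior β = 18.34.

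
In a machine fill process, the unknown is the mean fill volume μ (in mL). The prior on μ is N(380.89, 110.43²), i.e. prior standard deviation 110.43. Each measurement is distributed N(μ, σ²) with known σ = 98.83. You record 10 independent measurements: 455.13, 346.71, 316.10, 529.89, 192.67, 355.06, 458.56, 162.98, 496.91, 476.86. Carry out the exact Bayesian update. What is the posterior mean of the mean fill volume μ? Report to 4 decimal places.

For Normal data with known variance σ², a Normal(μ₀, σ₀²) prior on μ is conjugate. Posterior precision = 1/σ₀² + n/σ²; posterior mean is the precision-weighted average of μ₀ and x̄.
Σxᵢ = 455.13 + 346.71 + 316.10 + 529.89 + 192.67 + 355.06 + 458.56 + 162.98 + 496.91 + 476.86 = 3790.87, so n·x̄ = 3790.87.
σ₀² = 110.43² = 12194.7849, σ² = 98.83² = 9767.3689; σ² + n·σ₀² = 9767.3689 + 10·12194.7849 = 131715.2179.
Posterior mean = (μ₀/σ₀² + n·x̄/σ²)/(1/σ₀² + n/σ²) = (σ²·μ₀ + σ₀²·n·x̄)/(σ² + n·σ₀²) = (9767.3689·380.89 + 12194.7849·3790.87)/131715.2179 = 49949137.374184/131715.2179 = 379.2207.

379.2207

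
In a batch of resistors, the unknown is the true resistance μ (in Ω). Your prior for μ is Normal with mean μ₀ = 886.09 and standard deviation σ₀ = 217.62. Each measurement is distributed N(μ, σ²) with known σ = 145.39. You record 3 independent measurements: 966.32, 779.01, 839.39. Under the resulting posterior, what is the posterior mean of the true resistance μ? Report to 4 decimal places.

For Normal data with known variance σ², a Normal(μ₀, σ₀²) prior on μ is conjugate. Posterior precision = 1/σ₀² + n/σ²; posterior mean is the precision-weighted average of μ₀ and x̄.
Σxᵢ = 966.32 + 779.01 + 839.39 = 2584.72, so n·x̄ = 2584.72.
σ₀² = 217.62² = 47358.4644, σ² = 145.39² = 21138.2521; σ² + n·σ₀² = 21138.2521 + 3·47358.4644 = 163213.6453.
Posterior mean = (μ₀/σ₀² + n·x̄/σ²)/(1/σ₀² + n/σ²) = (σ²·μ₀ + σ₀²·n·x̄)/(σ² + n·σ₀²) = (21138.2521·886.09 + 47358.4644·2584.72)/163213.6453 = 141138763.907257/163213.6453 = 864.7486.

864.7486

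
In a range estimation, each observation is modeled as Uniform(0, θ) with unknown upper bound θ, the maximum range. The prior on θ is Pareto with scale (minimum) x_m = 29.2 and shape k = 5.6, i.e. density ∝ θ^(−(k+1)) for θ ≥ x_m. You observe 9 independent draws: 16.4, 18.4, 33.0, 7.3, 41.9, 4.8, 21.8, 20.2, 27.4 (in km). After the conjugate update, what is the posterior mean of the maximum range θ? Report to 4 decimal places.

A Pareto(scale x_m, shape k) prior on the upper bound θ of Uniform(0, θ) is conjugate: posterior is Pareto(max(x_m, max xᵢ), k + n).
Sample maximum = 41.9; prior scale x_m = 29.2 → posterior scale = max = 41.9.
Posterior shape = 5.6 + 9 = 14.6.
E[θ|data] = k·x_m/(k−1) = 14.6·41.9/13.6 = 44.9809.

44.9809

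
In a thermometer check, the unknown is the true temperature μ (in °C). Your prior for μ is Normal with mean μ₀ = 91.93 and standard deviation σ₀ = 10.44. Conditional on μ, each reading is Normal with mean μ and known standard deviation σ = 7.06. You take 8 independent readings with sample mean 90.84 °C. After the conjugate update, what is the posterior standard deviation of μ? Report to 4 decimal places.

For Normal data with known variance σ², a Normal(μ₀, σ₀²) prior on μ is conjugate. Posterior precision = 1/σ₀² + n/σ²; posterior mean is the precision-weighted average of μ₀ and x̄.
σ₀² = 10.44² = 108.9936, σ² = 7.06² = 49.8436; σ² + n·σ₀² = 49.8436 + 8·108.9936 = 921.7924.
Posterior precision = 1/σ₀² + n/σ² = 1/108.9936 + 8/49.8436 = (σ² + n·σ₀²)/(σ₀²σ²) = 921.7924/(108.9936·49.8436); posterior variance σₙ² = σ₀²σ²/(σ² + n·σ₀²) = 108.9936·49.8436/921.7924 = 5.893554.
Posterior SD = √σₙ² = √(108.9936·49.8436/921.7924) = 2.4277.

2.4277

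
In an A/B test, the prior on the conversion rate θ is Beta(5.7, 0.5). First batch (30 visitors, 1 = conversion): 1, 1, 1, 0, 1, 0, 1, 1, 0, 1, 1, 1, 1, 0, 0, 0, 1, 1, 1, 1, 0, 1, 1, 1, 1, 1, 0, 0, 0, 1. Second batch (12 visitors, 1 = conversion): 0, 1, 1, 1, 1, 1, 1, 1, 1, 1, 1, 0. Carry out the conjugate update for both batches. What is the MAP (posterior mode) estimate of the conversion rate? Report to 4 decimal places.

0.7511

The Beta prior is conjugate to a Binomial/Bernoulli likelihood; the update adds successes to α and failures to β.
After batch 1: Beta(5.7+20, 0.5+10) = Beta(25.7, 10.5).
After batch 2: Beta(25.7+10, 10.5+2) = Beta(35.7, 12.5).
Mode of Beta(a,b) for a,b>1 is (a−1)/(a+b−2) = 34.7/46.2 = 0.7511.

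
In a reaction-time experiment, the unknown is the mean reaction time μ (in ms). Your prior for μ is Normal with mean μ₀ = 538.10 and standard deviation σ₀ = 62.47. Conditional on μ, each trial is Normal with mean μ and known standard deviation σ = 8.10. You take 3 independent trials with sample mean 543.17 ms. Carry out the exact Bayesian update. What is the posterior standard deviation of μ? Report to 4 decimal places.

4.6635

For Normal data with known variance σ², a Normal(μ₀, σ₀²) prior on μ is conjugate. Posterior precision = 1/σ₀² + n/σ²; posterior mean is the precision-weighted average of μ₀ and x̄.
σ₀² = 62.47² = 3902.5009, σ² = 8.10² = 65.61; σ² + n·σ₀² = 65.61 + 3·3902.5009 = 11773.1127.
Posterior precision = 1/σ₀² + n/σ² = 1/3902.5009 + 3/65.61 = (σ² + n·σ₀²)/(σ₀²σ²) = 11773.1127/(3902.5009·65.61); posterior variance σₙ² = σ₀²σ²/(σ² + n·σ₀²) = 3902.5009·65.61/11773.1127 = 21.748121.
Posterior SD = √σₙ² = √(3902.5009·65.61/11773.1127) = 4.6635.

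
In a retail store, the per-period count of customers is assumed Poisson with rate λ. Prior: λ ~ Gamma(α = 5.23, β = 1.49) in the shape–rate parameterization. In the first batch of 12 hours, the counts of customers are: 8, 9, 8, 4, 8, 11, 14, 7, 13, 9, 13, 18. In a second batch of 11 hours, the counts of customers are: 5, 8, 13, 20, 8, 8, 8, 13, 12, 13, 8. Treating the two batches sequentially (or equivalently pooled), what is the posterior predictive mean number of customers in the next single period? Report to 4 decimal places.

With a Gamma(shape α, rate β) prior, the Poisson likelihood is conjugate: the posterior is Gamma(α + ΣXᵢ, β + n).
Batch 1: sum of counts S = 122 over n = 12 hours.
After batch 1: Gamma(α+S, β+n) = Gamma(5.23+122, 1.49+12) = Gamma(127.23, 13.49).
Batch 2: sum of counts S = 116 over n = 11 hours.
After batch 2: Gamma(α+S, β+n) = Gamma(127.23+116, 13.49+11) = Gamma(243.23, 24.49).
The predictive distribution for one future period is NegBinom with mean α/β = 9.9318.

9.9318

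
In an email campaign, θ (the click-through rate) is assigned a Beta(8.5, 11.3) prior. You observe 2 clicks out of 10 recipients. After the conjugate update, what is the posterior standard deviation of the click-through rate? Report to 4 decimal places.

0.0861

The Beta prior is conjugate to a Binomial/Bernoulli likelihood; the update adds successes to α and failures to β.
Posterior: Beta(α+k, β+n−k) = Beta(8.5+2, 11.3+8) = Beta(10.5, 19.3).
Var = αβ/((α+β)²(α+β+1)) = 10.5·19.3/(29.8²·30.8) = 0.00740906; SD = √0.00740906 = 0.0861.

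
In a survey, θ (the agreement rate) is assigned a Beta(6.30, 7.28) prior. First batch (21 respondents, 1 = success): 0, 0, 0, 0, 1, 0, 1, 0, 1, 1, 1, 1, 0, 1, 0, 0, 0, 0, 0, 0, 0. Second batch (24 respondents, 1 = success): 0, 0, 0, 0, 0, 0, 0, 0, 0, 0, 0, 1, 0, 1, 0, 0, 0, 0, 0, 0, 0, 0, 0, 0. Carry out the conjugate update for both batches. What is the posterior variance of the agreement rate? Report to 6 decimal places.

The Beta prior is conjugate to a Binomial/Bernoulli likelihood; the update adds successes to α and failures to β.
After batch 1: Beta(6.30+7, 7.28+14) = Beta(13.30, 21.28).
After batch 2: Beta(13.30+2, 21.28+22) = Beta(15.30, 43.28).
Var = αβ/((α+β)²(α+β+1)) = 15.30·43.28/(58.58²·59.58) = 0.003239.

0.003239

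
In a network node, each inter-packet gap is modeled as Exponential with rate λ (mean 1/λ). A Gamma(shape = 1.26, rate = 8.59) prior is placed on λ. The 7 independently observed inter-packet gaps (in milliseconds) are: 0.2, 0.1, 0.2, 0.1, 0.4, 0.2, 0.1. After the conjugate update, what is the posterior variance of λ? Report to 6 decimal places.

With a Gamma(shape α, rate β) prior on the exponential rate λ, the posterior after n observations with total T = Σxᵢ is Gamma(α+n, β+T).
Sum of observations T = 1.3 milliseconds; n = 7.
Posterior: Gamma(1.26+7, 8.59+1.3) = Gamma(8.26, 9.89).
Var = α/β² = 0.084448.

0.084448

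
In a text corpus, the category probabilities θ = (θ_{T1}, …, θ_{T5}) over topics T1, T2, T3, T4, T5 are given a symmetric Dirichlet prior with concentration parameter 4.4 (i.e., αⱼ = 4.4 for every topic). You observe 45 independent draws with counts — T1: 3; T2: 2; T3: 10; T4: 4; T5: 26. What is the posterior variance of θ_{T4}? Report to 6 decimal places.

The Dirichlet prior is conjugate to the Multinomial likelihood: each posterior αⱼ = prior αⱼ + observed count nⱼ.
Posterior concentration: (7.4, 6.4, 14.4, 8.4, 30.4), total = 67.0.
Var[θ_j] = α_j(Σα−α_j)/((Σα)²(Σα+1)) = 8.4·58.6/(67.0²·68.0) = 0.001613.

0.001613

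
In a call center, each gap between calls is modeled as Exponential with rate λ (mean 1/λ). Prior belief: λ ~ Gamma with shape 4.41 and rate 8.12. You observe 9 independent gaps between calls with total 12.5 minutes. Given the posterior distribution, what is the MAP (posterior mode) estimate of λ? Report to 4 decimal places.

0.6018

With a Gamma(shape α, rate β) prior on the exponential rate λ, the posterior after n observations with total T = Σxᵢ is Gamma(α+n, β+T).
Posterior: Gamma(4.41+9, 8.12+12.5) = Gamma(13.41, 20.62).
Mode = (α−1)/β = 0.6018.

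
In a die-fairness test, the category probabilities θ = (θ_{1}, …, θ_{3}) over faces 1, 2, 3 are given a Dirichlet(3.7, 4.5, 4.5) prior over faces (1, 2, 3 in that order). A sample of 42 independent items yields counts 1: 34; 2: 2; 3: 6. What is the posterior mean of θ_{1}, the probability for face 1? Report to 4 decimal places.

0.6892

The Dirichlet prior is conjugate to the Multinomial likelihood: each posterior αⱼ = prior αⱼ + observed count nⱼ.
Posterior concentration: (37.7, 6.5, 10.5), total = 54.7.
E[θ_{1}|data] = α_{1}/Σα = 37.7/54.7 = 0.6892.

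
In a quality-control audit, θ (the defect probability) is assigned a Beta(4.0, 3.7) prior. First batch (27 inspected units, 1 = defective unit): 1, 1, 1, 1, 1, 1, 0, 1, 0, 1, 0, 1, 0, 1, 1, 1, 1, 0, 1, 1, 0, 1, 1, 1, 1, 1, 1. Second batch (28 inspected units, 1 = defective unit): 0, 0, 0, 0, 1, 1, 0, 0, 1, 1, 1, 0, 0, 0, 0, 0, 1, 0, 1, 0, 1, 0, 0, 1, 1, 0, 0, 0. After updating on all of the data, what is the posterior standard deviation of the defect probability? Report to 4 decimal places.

The Beta prior is conjugate to a Binomial/Bernoulli likelihood; the update adds successes to α and failures to β.
After batch 1: Beta(4.0+21, 3.7+6) = Beta(25.0, 9.7).
After batch 2: Beta(25.0+10, 9.7+18) = Beta(35.0, 27.7).
Var = αβ/((α+β)²(α+β+1)) = 35.0·27.7/(62.7²·63.7) = 0.00387145; SD = √0.00387145 = 0.0622.

0.0622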